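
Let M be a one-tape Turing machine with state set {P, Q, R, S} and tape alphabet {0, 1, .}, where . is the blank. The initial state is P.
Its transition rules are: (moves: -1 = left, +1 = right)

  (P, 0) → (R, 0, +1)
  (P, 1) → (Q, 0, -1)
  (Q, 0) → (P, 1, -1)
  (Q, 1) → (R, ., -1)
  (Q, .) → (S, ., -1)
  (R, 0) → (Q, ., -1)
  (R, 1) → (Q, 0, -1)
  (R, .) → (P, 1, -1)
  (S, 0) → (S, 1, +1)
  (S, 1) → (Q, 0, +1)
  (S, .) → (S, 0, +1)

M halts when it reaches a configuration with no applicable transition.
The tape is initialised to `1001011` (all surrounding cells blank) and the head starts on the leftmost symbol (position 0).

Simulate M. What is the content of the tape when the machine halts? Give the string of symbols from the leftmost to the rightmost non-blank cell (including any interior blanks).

100.01011

P | ...[1]001011   read 1 → write 0, move -1, go to Q
Q | ..[.]0001011   read . → write ., move -1, go to S
S | .[.].0001011   read . → write 0, move +1, go to S
S | .0[.]0001011   read . → write 0, move +1, go to S
S | .00[0]001011   read 0 → write 1, move +1, go to S
S | .001[0]01011   read 0 → write 1, move +1, go to S
S | .0011[0]1011   read 0 → write 1, move +1, go to S
S | .00111[1]011   read 1 → write 0, move +1, go to Q
Q | .001110[0]11   read 0 → write 1, move -1, go to P
P | .00111[0]111   read 0 → write 0, move +1, go to R
R | .001110[1]11   read 1 → write 0, move -1, go to Q
Q | .00111[0]011   read 0 → write 1, move -1, go to P
P | .0011[1]1011   read 1 → write 0, move -1, go to Q
Q | .001[1]01011   read 1 → write ., move -1, go to R
R | .00[1].01011   read 1 → write 0, move -1, go to Q
Q | .0[0]0.01011   read 0 → write 1, move -1, go to P
P | .[0]10.01011   read 0 → write 0, move +1, go to R
R | .0[1]0.01011   read 1 → write 0, move -1, go to Q
Q | .[0]00.01011   read 0 → write 1, move -1, go to P
P | [.]100.01011
The non-blank tape span at halt is 100.01011.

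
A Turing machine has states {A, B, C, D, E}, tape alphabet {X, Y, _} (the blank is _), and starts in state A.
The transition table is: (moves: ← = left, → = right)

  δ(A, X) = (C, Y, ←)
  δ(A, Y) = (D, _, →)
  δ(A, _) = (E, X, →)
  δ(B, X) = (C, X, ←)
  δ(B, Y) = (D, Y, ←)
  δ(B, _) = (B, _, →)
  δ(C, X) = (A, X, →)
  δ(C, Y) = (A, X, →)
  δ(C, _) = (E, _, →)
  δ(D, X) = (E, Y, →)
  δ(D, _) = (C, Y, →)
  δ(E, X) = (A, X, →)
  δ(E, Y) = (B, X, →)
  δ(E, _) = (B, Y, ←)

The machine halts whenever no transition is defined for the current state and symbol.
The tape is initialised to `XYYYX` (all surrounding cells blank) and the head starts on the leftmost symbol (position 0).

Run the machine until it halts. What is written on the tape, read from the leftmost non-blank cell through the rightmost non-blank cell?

YYYX_YYX_Y

A | _[X]YYYX_____   read X → write Y, move ←, go to C
C | [_]YYYYX_____   read _ → write _, move →, go to E
E | _[Y]YYYX_____   read Y → write X, move →, go to B
B | _X[Y]YYX_____   read Y → write Y, move ←, go to D
D | _[X]YYYX_____   read X → write Y, move →, go to E
E | _Y[Y]YYX_____   read Y → write X, move →, go to B
B | _YX[Y]YX_____   read Y → write Y, move ←, go to D
D | _Y[X]YYX_____   read X → write Y, move →, go to E
E | _YY[Y]YX_____   read Y → write X, move →, go to B
B | _YYX[Y]X_____   read Y → write Y, move ←, go to D
D | _YY[X]YX_____   read X → write Y, move →, go to E
E | _YYY[Y]X_____   read Y → write X, move →, go to B
B | _YYYX[X]_____   read X → write X, move ←, go to C
C | _YYY[X]X_____   read X → write X, move →, go to A
A | _YYYX[X]_____   read X → write Y, move ←, go to C
C | _YYY[X]Y_____   read X → write X, move →, go to A
A | _YYYX[Y]_____   read Y → write _, move →, go to D
D | _YYYX_[_]____   read _ → write Y, move →, go to C
C | _YYYX_Y[_]___   read _ → write _, move →, go to E
E | _YYYX_Y_[_]__   read _ → write Y, move ←, go to B
B | _YYYX_Y[_]Y__   read _ → write _, move →, go to B
B | _YYYX_Y_[Y]__   read Y → write Y, move ←, go to D
D | _YYYX_Y[_]Y__   read _ → write Y, move →, go to C
C | _YYYX_YY[Y]__   read Y → write X, move →, go to A
A | _YYYX_YYX[_]_   read _ → write X, move →, go to E
E | _YYYX_YYXX[_]   read _ → write Y, move ←, go to B
B | _YYYX_YYX[X]Y   read X → write X, move ←, go to C
C | _YYYX_YY[X]XY   read X → write X, move →, go to A
A | _YYYX_YYX[X]Y   read X → write Y, move ←, go to C
C | _YYYX_YY[X]YY   read X → write X, move →, go to A
A | _YYYX_YYX[Y]Y   read Y → write _, move →, go to D
D | _YYYX_YYX_[Y]
The non-blank tape span at halt is YYYX_YYX_Y.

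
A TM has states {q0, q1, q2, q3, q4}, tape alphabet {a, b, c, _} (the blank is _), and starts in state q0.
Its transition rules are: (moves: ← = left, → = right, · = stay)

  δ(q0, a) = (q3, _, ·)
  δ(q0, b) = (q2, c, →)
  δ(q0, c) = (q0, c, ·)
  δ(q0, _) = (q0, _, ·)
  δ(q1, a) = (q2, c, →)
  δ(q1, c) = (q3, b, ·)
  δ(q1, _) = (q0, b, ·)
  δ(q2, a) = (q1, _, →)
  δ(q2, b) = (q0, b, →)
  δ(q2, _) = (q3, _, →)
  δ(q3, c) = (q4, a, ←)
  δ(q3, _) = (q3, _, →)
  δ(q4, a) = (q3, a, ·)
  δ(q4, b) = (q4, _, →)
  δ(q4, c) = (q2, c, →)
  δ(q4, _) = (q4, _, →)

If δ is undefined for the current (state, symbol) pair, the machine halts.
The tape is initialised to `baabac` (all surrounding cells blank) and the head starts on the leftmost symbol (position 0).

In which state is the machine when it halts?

q3

state=q0 head=0 tape=[b]aabac   (q0,b)→(q2,c,→)
state=q2 head=1 tape=c[a]abac   (q2,a)→(q1,_,→)
state=q1 head=2 tape=c_[a]bac   (q1,a)→(q2,c,→)
state=q2 head=3 tape=c_c[b]ac   (q2,b)→(q0,b,→)
state=q0 head=4 tape=c_cb[a]c   (q0,a)→(q3,_,·)
state=q3 head=4 tape=c_cb[_]c   (q3,_)→(q3,_,→)
state=q3 head=5 tape=c_cb_[c]   (q3,c)→(q4,a,←)
state=q4 head=4 tape=c_cb[_]a   (q4,_)→(q4,_,→)
state=q4 head=5 tape=c_cb_[a]   (q4,a)→(q3,a,·)
state=q3 head=5 tape=c_cb_[a]
No transition is defined for (q3, a); M halts in state q3.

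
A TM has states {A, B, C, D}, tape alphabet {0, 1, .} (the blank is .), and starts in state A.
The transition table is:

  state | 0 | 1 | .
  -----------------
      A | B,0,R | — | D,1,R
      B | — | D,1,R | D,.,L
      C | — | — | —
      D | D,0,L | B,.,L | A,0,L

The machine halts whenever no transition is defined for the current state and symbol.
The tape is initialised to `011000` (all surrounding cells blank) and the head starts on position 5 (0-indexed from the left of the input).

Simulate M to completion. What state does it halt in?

A

state=A head=5 tape=01100[0].   (A,0)→(B,0,R)
state=B head=6 tape=011000[.]   (B,.)→(D,.,L)
state=D head=5 tape=01100[0].   (D,0)→(D,0,L)
state=D head=4 tape=0110[0]0.   (D,0)→(D,0,L)
state=D head=3 tape=011[0]00.   (D,0)→(D,0,L)
state=D head=2 tape=01[1]000.   (D,1)→(B,.,L)
state=B head=1 tape=0[1].000.   (B,1)→(D,1,R)
state=D head=2 tape=01[.]000.   (D,.)→(A,0,L)
state=A head=1 tape=0[1]0000.
No transition is defined for (A, 1); M halts in state A.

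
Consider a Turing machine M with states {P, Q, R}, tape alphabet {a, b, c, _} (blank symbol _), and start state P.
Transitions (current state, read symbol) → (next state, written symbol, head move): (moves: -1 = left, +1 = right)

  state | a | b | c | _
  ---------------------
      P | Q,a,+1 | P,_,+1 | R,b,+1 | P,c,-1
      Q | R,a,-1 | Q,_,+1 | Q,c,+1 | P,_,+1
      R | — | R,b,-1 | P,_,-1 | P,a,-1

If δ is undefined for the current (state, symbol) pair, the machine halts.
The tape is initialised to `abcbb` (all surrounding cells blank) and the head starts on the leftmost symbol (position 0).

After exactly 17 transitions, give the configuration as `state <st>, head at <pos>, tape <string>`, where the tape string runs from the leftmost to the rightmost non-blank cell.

state=P head=0 tape=[a]bcbb__   (P,a)→(Q,a,+1)
state=Q head=1 tape=a[b]cbb__   (Q,b)→(Q,_,+1)
state=Q head=2 tape=a_[c]bb__   (Q,c)→(Q,c,+1)
state=Q head=3 tape=a_c[b]b__   (Q,b)→(Q,_,+1)
state=Q head=4 tape=a_c_[b]__   (Q,b)→(Q,_,+1)
state=Q head=5 tape=a_c__[_]_   (Q,_)→(P,_,+1)
state=P head=6 tape=a_c___[_]   (P,_)→(P,c,-1)
state=P head=5 tape=a_c__[_]c   (P,_)→(P,c,-1)
state=P head=4 tape=a_c_[_]cc   (P,_)→(P,c,-1)
state=P head=3 tape=a_c[_]ccc   (P,_)→(P,c,-1)
state=P head=2 tape=a_[c]cccc   (P,c)→(R,b,+1)
state=R head=3 tape=a_b[c]ccc   (R,c)→(P,_,-1)
state=P head=2 tape=a_[b]_ccc   (P,b)→(P,_,+1)
state=P head=3 tape=a__[_]ccc   (P,_)→(P,c,-1)
state=P head=2 tape=a_[_]cccc   (P,_)→(P,c,-1)
state=P head=1 tape=a[_]ccccc   (P,_)→(P,c,-1)
state=P head=0 tape=[a]cccccc   (P,a)→(Q,a,+1)
state=Q head=1 tape=a[c]ccccc
After 17 steps: state Q, head at 1, tape acccccc.

state Q, head at 1, tape acccccc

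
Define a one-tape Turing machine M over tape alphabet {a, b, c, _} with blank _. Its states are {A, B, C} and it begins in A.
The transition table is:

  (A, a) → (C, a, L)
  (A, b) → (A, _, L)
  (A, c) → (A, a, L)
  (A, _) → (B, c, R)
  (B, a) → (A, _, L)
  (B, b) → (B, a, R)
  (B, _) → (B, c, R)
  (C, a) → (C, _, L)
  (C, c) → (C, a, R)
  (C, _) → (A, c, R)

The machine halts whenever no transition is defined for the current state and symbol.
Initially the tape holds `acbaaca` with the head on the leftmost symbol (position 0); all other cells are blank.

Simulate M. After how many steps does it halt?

9

state=A head=0 tape=__[a]cbaaca   (A,a)→(C,a,L)
state=C head=-1 tape=_[_]acbaaca   (C,_)→(A,c,R)
state=A head=0 tape=_c[a]cbaaca   (A,a)→(C,a,L)
state=C head=-1 tape=_[c]acbaaca   (C,c)→(C,a,R)
state=C head=0 tape=_a[a]cbaaca   (C,a)→(C,_,L)
state=C head=-1 tape=_[a]_cbaaca   (C,a)→(C,_,L)
state=C head=-2 tape=[_]__cbaaca   (C,_)→(A,c,R)
state=A head=-1 tape=c[_]_cbaaca   (A,_)→(B,c,R)
state=B head=0 tape=cc[_]cbaaca   (B,_)→(B,c,R)
state=B head=1 tape=ccc[c]baaca
M halts after 9 transitions.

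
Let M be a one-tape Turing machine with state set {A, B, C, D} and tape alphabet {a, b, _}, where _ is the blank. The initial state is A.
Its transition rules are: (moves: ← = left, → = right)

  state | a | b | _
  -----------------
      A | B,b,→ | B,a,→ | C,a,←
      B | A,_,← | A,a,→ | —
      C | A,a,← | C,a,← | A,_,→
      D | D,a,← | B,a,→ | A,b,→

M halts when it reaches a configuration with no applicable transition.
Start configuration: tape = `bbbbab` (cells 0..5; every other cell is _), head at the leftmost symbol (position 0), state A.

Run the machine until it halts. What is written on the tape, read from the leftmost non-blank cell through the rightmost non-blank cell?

state=A head=0 tape=[b]bbbab_   (A,b)→(B,a,→)
state=B head=1 tape=a[b]bbab_   (B,b)→(A,a,→)
state=A head=2 tape=aa[b]bab_   (A,b)→(B,a,→)
state=B head=3 tape=aaa[b]ab_   (B,b)→(A,a,→)
state=A head=4 tape=aaaa[a]b_   (A,a)→(B,b,→)
state=B head=5 tape=aaaab[b]_   (B,b)→(A,a,→)
state=A head=6 tape=aaaaba[_]   (A,_)→(C,a,←)
state=C head=5 tape=aaaab[a]a   (C,a)→(A,a,←)
state=A head=4 tape=aaaa[b]aa   (A,b)→(B,a,→)
state=B head=5 tape=aaaaa[a]a   (B,a)→(A,_,←)
state=A head=4 tape=aaaa[a]_a   (A,a)→(B,b,→)
state=B head=5 tape=aaaab[_]a
The non-blank tape span at halt is aaaab_a.

aaaab_a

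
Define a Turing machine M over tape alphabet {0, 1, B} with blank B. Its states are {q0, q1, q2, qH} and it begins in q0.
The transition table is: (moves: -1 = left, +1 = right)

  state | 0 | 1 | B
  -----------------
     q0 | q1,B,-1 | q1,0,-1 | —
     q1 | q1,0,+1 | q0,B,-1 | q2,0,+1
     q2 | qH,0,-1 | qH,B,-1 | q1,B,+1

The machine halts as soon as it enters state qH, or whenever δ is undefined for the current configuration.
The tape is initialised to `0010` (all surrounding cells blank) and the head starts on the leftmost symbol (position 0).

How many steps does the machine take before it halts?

10

state=q0 head=0 tape=B[0]010   (q0,0)→(q1,B,-1)
state=q1 head=-1 tape=[B]B010   (q1,B)→(q2,0,+1)
state=q2 head=0 tape=0[B]010   (q2,B)→(q1,B,+1)
state=q1 head=1 tape=0B[0]10   (q1,0)→(q1,0,+1)
state=q1 head=2 tape=0B0[1]0   (q1,1)→(q0,B,-1)
state=q0 head=1 tape=0B[0]B0   (q0,0)→(q1,B,-1)
state=q1 head=0 tape=0[B]BB0   (q1,B)→(q2,0,+1)
state=q2 head=1 tape=00[B]B0   (q2,B)→(q1,B,+1)
state=q1 head=2 tape=00B[B]0   (q1,B)→(q2,0,+1)
state=q2 head=3 tape=00B0[0]   (q2,0)→(qH,0,-1)
state=qH head=2 tape=00B[0]0
M halts after 10 transitions.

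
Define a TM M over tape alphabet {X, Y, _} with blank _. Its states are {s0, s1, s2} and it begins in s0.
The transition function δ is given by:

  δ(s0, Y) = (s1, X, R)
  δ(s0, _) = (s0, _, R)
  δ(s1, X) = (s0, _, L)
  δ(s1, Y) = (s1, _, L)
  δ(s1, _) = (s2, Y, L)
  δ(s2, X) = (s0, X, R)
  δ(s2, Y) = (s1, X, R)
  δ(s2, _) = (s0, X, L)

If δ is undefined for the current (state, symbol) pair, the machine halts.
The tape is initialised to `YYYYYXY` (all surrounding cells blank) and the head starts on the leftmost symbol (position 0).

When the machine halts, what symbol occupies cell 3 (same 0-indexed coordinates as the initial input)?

_

s0 | _[Y]YYYYXY   read Y → write X, move R, go to s1
s1 | _X[Y]YYYXY   read Y → write _, move L, go to s1
s1 | _[X]_YYYXY   read X → write _, move L, go to s0
s0 | [_]__YYYXY   read _ → write _, move R, go to s0
s0 | _[_]_YYYXY   read _ → write _, move R, go to s0
s0 | __[_]YYYXY   read _ → write _, move R, go to s0
s0 | ___[Y]YYXY   read Y → write X, move R, go to s1
s1 | ___X[Y]YXY   read Y → write _, move L, go to s1
s1 | ___[X]_YXY   read X → write _, move L, go to s0
s0 | __[_]__YXY   read _ → write _, move R, go to s0
s0 | ___[_]_YXY   read _ → write _, move R, go to s0
s0 | ____[_]YXY   read _ → write _, move R, go to s0
s0 | _____[Y]XY   read Y → write X, move R, go to s1
s1 | _____X[X]Y   read X → write _, move L, go to s0
s0 | _____[X]_Y
Cell 3 holds _ when M halts.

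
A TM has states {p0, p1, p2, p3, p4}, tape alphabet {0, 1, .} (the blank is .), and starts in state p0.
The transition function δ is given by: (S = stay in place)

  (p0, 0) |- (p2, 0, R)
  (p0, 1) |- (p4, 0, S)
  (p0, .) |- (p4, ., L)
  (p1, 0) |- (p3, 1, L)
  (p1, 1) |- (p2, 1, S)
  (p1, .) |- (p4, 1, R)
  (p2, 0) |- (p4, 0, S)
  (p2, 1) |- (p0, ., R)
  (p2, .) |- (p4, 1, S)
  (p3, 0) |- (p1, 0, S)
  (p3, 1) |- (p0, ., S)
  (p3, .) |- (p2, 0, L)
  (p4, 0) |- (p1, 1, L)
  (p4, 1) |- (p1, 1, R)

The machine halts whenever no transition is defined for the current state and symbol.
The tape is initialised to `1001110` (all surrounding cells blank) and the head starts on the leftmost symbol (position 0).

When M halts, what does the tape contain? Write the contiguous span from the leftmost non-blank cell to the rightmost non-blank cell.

111111.011

p0 | .[1]001110...   read 1 → write 0, move S, go to p4
p4 | .[0]001110...   read 0 → write 1, move L, go to p1
p1 | [.]1001110...   read . → write 1, move R, go to p4
p4 | 1[1]001110...   read 1 → write 1, move R, go to p1
p1 | 11[0]01110...   read 0 → write 1, move L, go to p3
p3 | 1[1]101110...   read 1 → write ., move S, go to p0
p0 | 1[.]101110...   read . → write ., move L, go to p4
p4 | [1].101110...   read 1 → write 1, move R, go to p1
p1 | 1[.]101110...   read . → write 1, move R, go to p4
p4 | 11[1]01110...   read 1 → write 1, move R, go to p1
p1 | 111[0]1110...   read 0 → write 1, move L, go to p3
p3 | 11[1]11110...   read 1 → write ., move S, go to p0
p0 | 11[.]11110...   read . → write ., move L, go to p4
p4 | 1[1].11110...   read 1 → write 1, move R, go to p1
p1 | 11[.]11110...   read . → write 1, move R, go to p4
p4 | 111[1]1110...   read 1 → write 1, move R, go to p1
p1 | 1111[1]110...   read 1 → write 1, move S, go to p2
p2 | 1111[1]110...   read 1 → write ., move R, go to p0
p0 | 1111.[1]10...   read 1 → write 0, move S, go to p4
p4 | 1111.[0]10...   read 0 → write 1, move L, go to p1
p1 | 1111[.]110...   read . → write 1, move R, go to p4
p4 | 11111[1]10...   read 1 → write 1, move R, go to p1
p1 | 111111[1]0...   read 1 → write 1, move S, go to p2
p2 | 111111[1]0...   read 1 → write ., move R, go to p0
p0 | 111111.[0]...   read 0 → write 0, move R, go to p2
p2 | 111111.0[.]..   read . → write 1, move S, go to p4
p4 | 111111.0[1]..   read 1 → write 1, move R, go to p1
p1 | 111111.01[.].   read . → write 1, move R, go to p4
p4 | 111111.011[.]
The non-blank tape span at halt is 111111.011.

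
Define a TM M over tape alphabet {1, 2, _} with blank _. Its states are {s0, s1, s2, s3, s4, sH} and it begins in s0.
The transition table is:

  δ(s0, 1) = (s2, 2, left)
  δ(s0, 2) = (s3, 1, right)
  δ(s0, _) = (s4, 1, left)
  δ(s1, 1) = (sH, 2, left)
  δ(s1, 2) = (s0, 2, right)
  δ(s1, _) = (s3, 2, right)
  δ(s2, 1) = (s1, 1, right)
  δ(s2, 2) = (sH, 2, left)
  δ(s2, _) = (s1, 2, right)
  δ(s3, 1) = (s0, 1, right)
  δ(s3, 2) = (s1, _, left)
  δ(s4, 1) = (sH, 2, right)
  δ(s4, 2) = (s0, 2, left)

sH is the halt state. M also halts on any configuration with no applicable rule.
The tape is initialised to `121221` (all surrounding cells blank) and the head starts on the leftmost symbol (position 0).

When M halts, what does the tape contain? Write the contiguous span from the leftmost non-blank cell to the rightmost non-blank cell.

s0 | _[1]21221   read 1 → write 2, move left, go to s2
s2 | [_]221221   read _ → write 2, move right, go to s1
s1 | 2[2]21221   read 2 → write 2, move right, go to s0
s0 | 22[2]1221   read 2 → write 1, move right, go to s3
s3 | 221[1]221   read 1 → write 1, move right, go to s0
s0 | 2211[2]21   read 2 → write 1, move right, go to s3
s3 | 22111[2]1   read 2 → write _, move left, go to s1
s1 | 2211[1]_1   read 1 → write 2, move left, go to sH
sH | 221[1]2_1
The non-blank tape span at halt is 22112_1.

22112_1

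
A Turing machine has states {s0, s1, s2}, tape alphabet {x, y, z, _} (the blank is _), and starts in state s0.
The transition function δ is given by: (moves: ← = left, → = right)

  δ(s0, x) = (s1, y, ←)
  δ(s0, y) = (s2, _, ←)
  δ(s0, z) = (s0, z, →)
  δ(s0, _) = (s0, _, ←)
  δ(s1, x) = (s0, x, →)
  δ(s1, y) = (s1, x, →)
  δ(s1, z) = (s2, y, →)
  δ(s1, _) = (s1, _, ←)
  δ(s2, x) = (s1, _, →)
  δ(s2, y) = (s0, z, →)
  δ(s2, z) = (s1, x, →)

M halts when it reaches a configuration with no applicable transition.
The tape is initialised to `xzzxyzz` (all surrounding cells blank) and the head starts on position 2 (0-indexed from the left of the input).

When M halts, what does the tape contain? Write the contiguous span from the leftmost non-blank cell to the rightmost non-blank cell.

s0 | xz[z]xyzz   read z → write z, move →, go to s0
s0 | xzz[x]yzz   read x → write y, move ←, go to s1
s1 | xz[z]yyzz   read z → write y, move →, go to s2
s2 | xzy[y]yzz   read y → write z, move →, go to s0
s0 | xzyz[y]zz   read y → write _, move ←, go to s2
s2 | xzy[z]_zz   read z → write x, move →, go to s1
s1 | xzyx[_]zz   read _ → write _, move ←, go to s1
s1 | xzy[x]_zz   read x → write x, move →, go to s0
s0 | xzyx[_]zz   read _ → write _, move ←, go to s0
s0 | xzy[x]_zz   read x → write y, move ←, go to s1
s1 | xz[y]y_zz   read y → write x, move →, go to s1
s1 | xzx[y]_zz   read y → write x, move →, go to s1
s1 | xzxx[_]zz   read _ → write _, move ←, go to s1
s1 | xzx[x]_zz   read x → write x, move →, go to s0
s0 | xzxx[_]zz   read _ → write _, move ←, go to s0
s0 | xzx[x]_zz   read x → write y, move ←, go to s1
s1 | xz[x]y_zz   read x → write x, move →, go to s0
s0 | xzx[y]_zz   read y → write _, move ←, go to s2
s2 | xz[x]__zz   read x → write _, move →, go to s1
s1 | xz_[_]_zz   read _ → write _, move ←, go to s1
s1 | xz[_]__zz   read _ → write _, move ←, go to s1
s1 | x[z]___zz   read z → write y, move →, go to s2
s2 | xy[_]__zz
The non-blank tape span at halt is xy___zz.

xy___zz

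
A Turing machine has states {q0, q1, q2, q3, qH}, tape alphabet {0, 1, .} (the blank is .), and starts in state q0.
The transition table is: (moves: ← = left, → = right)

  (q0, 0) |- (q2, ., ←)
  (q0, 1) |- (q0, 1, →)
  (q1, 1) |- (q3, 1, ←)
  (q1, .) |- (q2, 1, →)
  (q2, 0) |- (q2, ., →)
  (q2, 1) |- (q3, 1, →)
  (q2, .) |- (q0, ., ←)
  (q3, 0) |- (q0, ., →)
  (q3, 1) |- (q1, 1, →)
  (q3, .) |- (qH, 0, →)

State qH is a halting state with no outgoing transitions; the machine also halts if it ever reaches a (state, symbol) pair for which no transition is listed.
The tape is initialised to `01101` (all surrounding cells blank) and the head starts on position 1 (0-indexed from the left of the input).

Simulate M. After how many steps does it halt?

state=q0 head=1 tape=0[1]101   (q0,1)→(q0,1,→)
state=q0 head=2 tape=01[1]01   (q0,1)→(q0,1,→)
state=q0 head=3 tape=011[0]1   (q0,0)→(q2,.,←)
state=q2 head=2 tape=01[1].1   (q2,1)→(q3,1,→)
state=q3 head=3 tape=011[.]1   (q3,.)→(qH,0,→)
state=qH head=4 tape=0110[1]
M halts after 5 transitions.

5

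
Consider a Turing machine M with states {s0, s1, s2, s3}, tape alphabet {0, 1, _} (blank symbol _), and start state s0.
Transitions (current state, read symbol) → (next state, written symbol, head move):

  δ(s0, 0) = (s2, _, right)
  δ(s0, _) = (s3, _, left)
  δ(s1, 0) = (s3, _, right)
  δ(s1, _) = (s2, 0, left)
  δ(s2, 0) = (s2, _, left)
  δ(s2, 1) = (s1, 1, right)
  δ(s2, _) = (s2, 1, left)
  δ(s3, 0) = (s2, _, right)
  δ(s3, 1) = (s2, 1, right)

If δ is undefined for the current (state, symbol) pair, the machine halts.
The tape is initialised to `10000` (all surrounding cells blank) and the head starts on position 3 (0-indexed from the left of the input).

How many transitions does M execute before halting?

s0 | 100[0]0   read 0 → write _, move right, go to s2
s2 | 100_[0]   read 0 → write _, move left, go to s2
s2 | 100[_]_   read _ → write 1, move left, go to s2
s2 | 10[0]1_   read 0 → write _, move left, go to s2
s2 | 1[0]_1_   read 0 → write _, move left, go to s2
s2 | [1]__1_   read 1 → write 1, move right, go to s1
s1 | 1[_]_1_   read _ → write 0, move left, go to s2
s2 | [1]0_1_   read 1 → write 1, move right, go to s1
s1 | 1[0]_1_   read 0 → write _, move right, go to s3
s3 | 1_[_]1_
M halts after 9 transitions.

9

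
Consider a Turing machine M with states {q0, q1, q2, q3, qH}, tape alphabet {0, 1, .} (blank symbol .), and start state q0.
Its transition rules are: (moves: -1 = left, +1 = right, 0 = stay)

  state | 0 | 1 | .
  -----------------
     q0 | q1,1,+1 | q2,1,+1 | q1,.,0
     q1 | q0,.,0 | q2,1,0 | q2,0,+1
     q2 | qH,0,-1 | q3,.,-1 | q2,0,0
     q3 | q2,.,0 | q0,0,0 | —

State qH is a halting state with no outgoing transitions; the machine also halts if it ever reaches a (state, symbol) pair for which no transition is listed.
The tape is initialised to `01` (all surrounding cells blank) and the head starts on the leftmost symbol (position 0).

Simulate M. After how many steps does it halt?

8

q0 | [0]1.   read 0 → write 1, move +1, go to q1
q1 | 1[1].   read 1 → write 1, move 0, go to q2
q2 | 1[1].   read 1 → write ., move -1, go to q3
q3 | [1]..   read 1 → write 0, move 0, go to q0
q0 | [0]..   read 0 → write 1, move +1, go to q1
q1 | 1[.].   read . → write 0, move +1, go to q2
q2 | 10[.]   read . → write 0, move 0, go to q2
q2 | 10[0]   read 0 → write 0, move -1, go to qH
qH | 1[0]0
M halts after 8 transitions.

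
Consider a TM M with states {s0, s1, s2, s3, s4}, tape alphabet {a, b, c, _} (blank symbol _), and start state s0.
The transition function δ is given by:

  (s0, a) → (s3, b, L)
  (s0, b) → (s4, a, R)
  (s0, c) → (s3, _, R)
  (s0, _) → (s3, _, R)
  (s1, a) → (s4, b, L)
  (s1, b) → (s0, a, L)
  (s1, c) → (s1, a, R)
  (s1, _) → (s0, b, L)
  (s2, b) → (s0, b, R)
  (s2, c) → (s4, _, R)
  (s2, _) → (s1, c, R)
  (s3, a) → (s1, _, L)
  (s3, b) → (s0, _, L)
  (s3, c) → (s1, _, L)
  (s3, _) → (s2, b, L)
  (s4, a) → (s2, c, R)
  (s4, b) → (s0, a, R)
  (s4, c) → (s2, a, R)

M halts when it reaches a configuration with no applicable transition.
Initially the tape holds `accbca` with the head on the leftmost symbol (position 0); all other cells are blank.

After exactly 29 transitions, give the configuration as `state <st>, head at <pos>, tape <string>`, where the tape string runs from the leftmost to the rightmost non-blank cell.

state=s0 head=0 tape=_____[a]ccbca   (s0,a)→(s3,b,L)
state=s3 head=-1 tape=____[_]bccbca   (s3,_)→(s2,b,L)
state=s2 head=-2 tape=___[_]bbccbca   (s2,_)→(s1,c,R)
state=s1 head=-1 tape=___c[b]bccbca   (s1,b)→(s0,a,L)
state=s0 head=-2 tape=___[c]abccbca   (s0,c)→(s3,_,R)
state=s3 head=-1 tape=____[a]bccbca   (s3,a)→(s1,_,L)
state=s1 head=-2 tape=___[_]_bccbca   (s1,_)→(s0,b,L)
state=s0 head=-3 tape=__[_]b_bccbca   (s0,_)→(s3,_,R)
state=s3 head=-2 tape=___[b]_bccbca   (s3,b)→(s0,_,L)
state=s0 head=-3 tape=__[_]__bccbca   (s0,_)→(s3,_,R)
state=s3 head=-2 tape=___[_]_bccbca   (s3,_)→(s2,b,L)
state=s2 head=-3 tape=__[_]b_bccbca   (s2,_)→(s1,c,R)
state=s1 head=-2 tape=__c[b]_bccbca   (s1,b)→(s0,a,L)
state=s0 head=-3 tape=__[c]a_bccbca   (s0,c)→(s3,_,R)
state=s3 head=-2 tape=___[a]_bccbca   (s3,a)→(s1,_,L)
state=s1 head=-3 tape=__[_]__bccbca   (s1,_)→(s0,b,L)
state=s0 head=-4 tape=_[_]b__bccbca   (s0,_)→(s3,_,R)
state=s3 head=-3 tape=__[b]__bccbca   (s3,b)→(s0,_,L)
state=s0 head=-4 tape=_[_]___bccbca   (s0,_)→(s3,_,R)
state=s3 head=-3 tape=__[_]__bccbca   (s3,_)→(s2,b,L)
state=s2 head=-4 tape=_[_]b__bccbca   (s2,_)→(s1,c,R)
state=s1 head=-3 tape=_c[b]__bccbca   (s1,b)→(s0,a,L)
state=s0 head=-4 tape=_[c]a__bccbca   (s0,c)→(s3,_,R)
state=s3 head=-3 tape=__[a]__bccbca   (s3,a)→(s1,_,L)
state=s1 head=-4 tape=_[_]___bccbca   (s1,_)→(s0,b,L)
state=s0 head=-5 tape=[_]b___bccbca   (s0,_)→(s3,_,R)
state=s3 head=-4 tape=_[b]___bccbca   (s3,b)→(s0,_,L)
state=s0 head=-5 tape=[_]____bccbca   (s0,_)→(s3,_,R)
state=s3 head=-4 tape=_[_]___bccbca   (s3,_)→(s2,b,L)
state=s2 head=-5 tape=[_]b___bccbca
After 29 steps: state s2, head at -5, tape b___bccbca.

state s2, head at -5, tape b___bccbca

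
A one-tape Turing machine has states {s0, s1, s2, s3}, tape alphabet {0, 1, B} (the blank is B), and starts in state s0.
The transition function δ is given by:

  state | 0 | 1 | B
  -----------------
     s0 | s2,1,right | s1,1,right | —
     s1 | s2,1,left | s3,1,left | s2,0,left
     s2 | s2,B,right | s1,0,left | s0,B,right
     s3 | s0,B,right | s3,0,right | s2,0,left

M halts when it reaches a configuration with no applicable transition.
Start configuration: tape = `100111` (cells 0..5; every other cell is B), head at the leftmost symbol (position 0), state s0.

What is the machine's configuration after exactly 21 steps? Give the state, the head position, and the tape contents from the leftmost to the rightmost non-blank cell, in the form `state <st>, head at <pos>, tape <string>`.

s0 | BBB[1]00111   read 1 → write 1, move right, go to s1
s1 | BBB1[0]0111   read 0 → write 1, move left, go to s2
s2 | BBB[1]10111   read 1 → write 0, move left, go to s1
s1 | BB[B]010111   read B → write 0, move left, go to s2
s2 | B[B]0010111   read B → write B, move right, go to s0
s0 | BB[0]010111   read 0 → write 1, move right, go to s2
s2 | BB1[0]10111   read 0 → write B, move right, go to s2
s2 | BB1B[1]0111   read 1 → write 0, move left, go to s1
s1 | BB1[B]00111   read B → write 0, move left, go to s2
s2 | BB[1]000111   read 1 → write 0, move left, go to s1
s1 | B[B]0000111   read B → write 0, move left, go to s2
s2 | [B]00000111   read B → write B, move right, go to s0
s0 | B[0]0000111   read 0 → write 1, move right, go to s2
s2 | B1[0]000111   read 0 → write B, move right, go to s2
s2 | B1B[0]00111   read 0 → write B, move right, go to s2
s2 | B1BB[0]0111   read 0 → write B, move right, go to s2
s2 | B1BBB[0]111   read 0 → write B, move right, go to s2
s2 | B1BBBB[1]11   read 1 → write 0, move left, go to s1
s1 | B1BBB[B]011   read B → write 0, move left, go to s2
s2 | B1BB[B]0011   read B → write B, move right, go to s0
s0 | B1BBB[0]011   read 0 → write 1, move right, go to s2
s2 | B1BBB1[0]11
After 21 steps: state s2, head at 3, tape 1BBB1011.

state s2, head at 3, tape 1BBB1011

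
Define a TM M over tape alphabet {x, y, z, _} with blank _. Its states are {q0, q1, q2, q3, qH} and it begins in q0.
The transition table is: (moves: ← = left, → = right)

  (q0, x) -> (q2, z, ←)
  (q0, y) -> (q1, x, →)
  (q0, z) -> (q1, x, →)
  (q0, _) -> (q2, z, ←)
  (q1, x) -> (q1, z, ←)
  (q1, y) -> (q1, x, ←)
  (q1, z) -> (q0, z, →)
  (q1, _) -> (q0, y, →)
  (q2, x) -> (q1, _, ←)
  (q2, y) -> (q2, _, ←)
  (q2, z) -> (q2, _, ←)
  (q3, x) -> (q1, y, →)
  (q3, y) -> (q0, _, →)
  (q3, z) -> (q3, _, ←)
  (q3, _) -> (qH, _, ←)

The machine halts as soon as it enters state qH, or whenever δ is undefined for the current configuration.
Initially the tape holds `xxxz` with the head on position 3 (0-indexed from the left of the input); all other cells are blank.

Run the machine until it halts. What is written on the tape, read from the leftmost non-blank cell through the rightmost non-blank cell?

z__z_zz

q0 | ___xxx[z]__   read z → write x, move →, go to q1
q1 | ___xxxx[_]_   read _ → write y, move →, go to q0
q0 | ___xxxxy[_]   read _ → write z, move ←, go to q2
q2 | ___xxxx[y]z   read y → write _, move ←, go to q2
q2 | ___xxx[x]_z   read x → write _, move ←, go to q1
q1 | ___xx[x]__z   read x → write z, move ←, go to q1
q1 | ___x[x]z__z   read x → write z, move ←, go to q1
q1 | ___[x]zz__z   read x → write z, move ←, go to q1
q1 | __[_]zzz__z   read _ → write y, move →, go to q0
q0 | __y[z]zz__z   read z → write x, move →, go to q1
q1 | __yx[z]z__z   read z → write z, move →, go to q0
q0 | __yxz[z]__z   read z → write x, move →, go to q1
q1 | __yxzx[_]_z   read _ → write y, move →, go to q0
q0 | __yxzxy[_]z   read _ → write z, move ←, go to q2
q2 | __yxzx[y]zz   read y → write _, move ←, go to q2
q2 | __yxz[x]_zz   read x → write _, move ←, go to q1
q1 | __yx[z]__zz   read z → write z, move →, go to q0
q0 | __yxz[_]_zz   read _ → write z, move ←, go to q2
q2 | __yx[z]z_zz   read z → write _, move ←, go to q2
q2 | __y[x]_z_zz   read x → write _, move ←, go to q1
q1 | __[y]__z_zz   read y → write x, move ←, go to q1
q1 | _[_]x__z_zz   read _ → write y, move →, go to q0
q0 | _y[x]__z_zz   read x → write z, move ←, go to q2
q2 | _[y]z__z_zz   read y → write _, move ←, go to q2
q2 | [_]_z__z_zz
The non-blank tape span at halt is z__z_zz.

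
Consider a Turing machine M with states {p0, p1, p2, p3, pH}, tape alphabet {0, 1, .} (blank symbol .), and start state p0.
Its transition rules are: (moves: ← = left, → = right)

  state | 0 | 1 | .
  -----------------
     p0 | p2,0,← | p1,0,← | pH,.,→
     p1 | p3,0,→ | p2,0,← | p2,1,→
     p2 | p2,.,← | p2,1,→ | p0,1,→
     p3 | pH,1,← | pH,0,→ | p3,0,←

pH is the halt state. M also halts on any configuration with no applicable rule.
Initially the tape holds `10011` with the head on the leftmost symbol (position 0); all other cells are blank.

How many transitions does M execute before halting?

38

state=p0 head=0 tape=.[1]0011..   (p0,1)→(p1,0,←)
state=p1 head=-1 tape=[.]00011..   (p1,.)→(p2,1,→)
state=p2 head=0 tape=1[0]0011..   (p2,0)→(p2,.,←)
state=p2 head=-1 tape=[1].0011..   (p2,1)→(p2,1,→)
state=p2 head=0 tape=1[.]0011..   (p2,.)→(p0,1,→)
state=p0 head=1 tape=11[0]011..   (p0,0)→(p2,0,←)
state=p2 head=0 tape=1[1]0011..   (p2,1)→(p2,1,→)
state=p2 head=1 tape=11[0]011..   (p2,0)→(p2,.,←)
state=p2 head=0 tape=1[1].011..   (p2,1)→(p2,1,→)
state=p2 head=1 tape=11[.]011..   (p2,.)→(p0,1,→)
state=p0 head=2 tape=111[0]11..   (p0,0)→(p2,0,←)
state=p2 head=1 tape=11[1]011..   (p2,1)→(p2,1,→)
state=p2 head=2 tape=111[0]11..   (p2,0)→(p2,.,←)
state=p2 head=1 tape=11[1].11..   (p2,1)→(p2,1,→)
state=p2 head=2 tape=111[.]11..   (p2,.)→(p0,1,→)
state=p0 head=3 tape=1111[1]1..   (p0,1)→(p1,0,←)
state=p1 head=2 tape=111[1]01..   (p1,1)→(p2,0,←)
state=p2 head=1 tape=11[1]001..   (p2,1)→(p2,1,→)
state=p2 head=2 tape=111[0]01..   (p2,0)→(p2,.,←)
state=p2 head=1 tape=11[1].01..   (p2,1)→(p2,1,→)
state=p2 head=2 tape=111[.]01..   (p2,.)→(p0,1,→)
state=p0 head=3 tape=1111[0]1..   (p0,0)→(p2,0,←)
state=p2 head=2 tape=111[1]01..   (p2,1)→(p2,1,→)
state=p2 head=3 tape=1111[0]1..   (p2,0)→(p2,.,←)
state=p2 head=2 tape=111[1].1..   (p2,1)→(p2,1,→)
state=p2 head=3 tape=1111[.]1..   (p2,.)→(p0,1,→)
state=p0 head=4 tape=11111[1]..   (p0,1)→(p1,0,←)
state=p1 head=3 tape=1111[1]0..   (p1,1)→(p2,0,←)
state=p2 head=2 tape=111[1]00..   (p2,1)→(p2,1,→)
state=p2 head=3 tape=1111[0]0..   (p2,0)→(p2,.,←)
state=p2 head=2 tape=111[1].0..   (p2,1)→(p2,1,→)
state=p2 head=3 tape=1111[.]0..   (p2,.)→(p0,1,→)
state=p0 head=4 tape=11111[0]..   (p0,0)→(p2,0,←)
state=p2 head=3 tape=1111[1]0..   (p2,1)→(p2,1,→)
state=p2 head=4 tape=11111[0]..   (p2,0)→(p2,.,←)
state=p2 head=3 tape=1111[1]...   (p2,1)→(p2,1,→)
state=p2 head=4 tape=11111[.]..   (p2,.)→(p0,1,→)
state=p0 head=5 tape=111111[.].   (p0,.)→(pH,.,→)
state=pH head=6 tape=111111.[.]
M halts after 38 transitions.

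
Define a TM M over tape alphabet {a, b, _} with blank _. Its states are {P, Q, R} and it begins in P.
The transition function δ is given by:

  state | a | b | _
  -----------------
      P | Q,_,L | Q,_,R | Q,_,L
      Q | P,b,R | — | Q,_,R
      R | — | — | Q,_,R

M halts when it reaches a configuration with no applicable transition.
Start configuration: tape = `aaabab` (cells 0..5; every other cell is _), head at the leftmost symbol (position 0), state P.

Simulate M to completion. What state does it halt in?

Q

state=P head=0 tape=_[a]aabab   (P,a)→(Q,_,L)
state=Q head=-1 tape=[_]_aabab   (Q,_)→(Q,_,R)
state=Q head=0 tape=_[_]aabab   (Q,_)→(Q,_,R)
state=Q head=1 tape=__[a]abab   (Q,a)→(P,b,R)
state=P head=2 tape=__b[a]bab   (P,a)→(Q,_,L)
state=Q head=1 tape=__[b]_bab
No transition is defined for (Q, b); M halts in state Q.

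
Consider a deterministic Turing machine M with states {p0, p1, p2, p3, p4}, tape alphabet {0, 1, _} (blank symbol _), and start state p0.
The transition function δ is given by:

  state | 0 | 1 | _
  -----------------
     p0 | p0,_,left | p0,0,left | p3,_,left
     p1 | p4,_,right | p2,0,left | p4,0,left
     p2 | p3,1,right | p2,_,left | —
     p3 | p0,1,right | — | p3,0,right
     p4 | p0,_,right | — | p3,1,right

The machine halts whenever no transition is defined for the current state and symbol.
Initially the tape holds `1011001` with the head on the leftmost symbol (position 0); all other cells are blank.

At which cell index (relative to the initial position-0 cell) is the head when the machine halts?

0

state=p0 head=0 tape=____[1]011001   (p0,1)→(p0,0,left)
state=p0 head=-1 tape=___[_]0011001   (p0,_)→(p3,_,left)
state=p3 head=-2 tape=__[_]_0011001   (p3,_)→(p3,0,right)
state=p3 head=-1 tape=__0[_]0011001   (p3,_)→(p3,0,right)
state=p3 head=0 tape=__00[0]011001   (p3,0)→(p0,1,right)
state=p0 head=1 tape=__001[0]11001   (p0,0)→(p0,_,left)
state=p0 head=0 tape=__00[1]_11001   (p0,1)→(p0,0,left)
state=p0 head=-1 tape=__0[0]0_11001   (p0,0)→(p0,_,left)
state=p0 head=-2 tape=__[0]_0_11001   (p0,0)→(p0,_,left)
state=p0 head=-3 tape=_[_]__0_11001   (p0,_)→(p3,_,left)
state=p3 head=-4 tape=[_]___0_11001   (p3,_)→(p3,0,right)
state=p3 head=-3 tape=0[_]__0_11001   (p3,_)→(p3,0,right)
state=p3 head=-2 tape=00[_]_0_11001   (p3,_)→(p3,0,right)
state=p3 head=-1 tape=000[_]0_11001   (p3,_)→(p3,0,right)
state=p3 head=0 tape=0000[0]_11001   (p3,0)→(p0,1,right)
state=p0 head=1 tape=00001[_]11001   (p0,_)→(p3,_,left)
state=p3 head=0 tape=0000[1]_11001
At halt the head is at cell 0.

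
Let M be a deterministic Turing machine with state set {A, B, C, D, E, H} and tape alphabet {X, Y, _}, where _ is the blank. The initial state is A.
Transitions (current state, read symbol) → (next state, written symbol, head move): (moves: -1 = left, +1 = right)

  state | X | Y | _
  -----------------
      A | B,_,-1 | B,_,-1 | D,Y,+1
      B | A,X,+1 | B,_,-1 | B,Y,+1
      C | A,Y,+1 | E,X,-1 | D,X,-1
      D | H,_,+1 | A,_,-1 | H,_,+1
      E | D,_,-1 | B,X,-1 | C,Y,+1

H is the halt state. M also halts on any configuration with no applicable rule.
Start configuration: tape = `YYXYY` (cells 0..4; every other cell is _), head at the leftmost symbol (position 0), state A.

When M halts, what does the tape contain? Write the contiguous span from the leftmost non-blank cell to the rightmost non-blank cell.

state=A head=0 tape=__[Y]YXYY_   (A,Y)→(B,_,-1)
state=B head=-1 tape=_[_]_YXYY_   (B,_)→(B,Y,+1)
state=B head=0 tape=_Y[_]YXYY_   (B,_)→(B,Y,+1)
state=B head=1 tape=_YY[Y]XYY_   (B,Y)→(B,_,-1)
state=B head=0 tape=_Y[Y]_XYY_   (B,Y)→(B,_,-1)
state=B head=-1 tape=_[Y]__XYY_   (B,Y)→(B,_,-1)
state=B head=-2 tape=[_]___XYY_   (B,_)→(B,Y,+1)
state=B head=-1 tape=Y[_]__XYY_   (B,_)→(B,Y,+1)
state=B head=0 tape=YY[_]_XYY_   (B,_)→(B,Y,+1)
state=B head=1 tape=YYY[_]XYY_   (B,_)→(B,Y,+1)
state=B head=2 tape=YYYY[X]YY_   (B,X)→(A,X,+1)
state=A head=3 tape=YYYYX[Y]Y_   (A,Y)→(B,_,-1)
state=B head=2 tape=YYYY[X]_Y_   (B,X)→(A,X,+1)
state=A head=3 tape=YYYYX[_]Y_   (A,_)→(D,Y,+1)
state=D head=4 tape=YYYYXY[Y]_   (D,Y)→(A,_,-1)
state=A head=3 tape=YYYYX[Y]__   (A,Y)→(B,_,-1)
state=B head=2 tape=YYYY[X]___   (B,X)→(A,X,+1)
state=A head=3 tape=YYYYX[_]__   (A,_)→(D,Y,+1)
state=D head=4 tape=YYYYXY[_]_   (D,_)→(H,_,+1)
state=H head=5 tape=YYYYXY_[_]
The non-blank tape span at halt is YYYYXY.

YYYYXY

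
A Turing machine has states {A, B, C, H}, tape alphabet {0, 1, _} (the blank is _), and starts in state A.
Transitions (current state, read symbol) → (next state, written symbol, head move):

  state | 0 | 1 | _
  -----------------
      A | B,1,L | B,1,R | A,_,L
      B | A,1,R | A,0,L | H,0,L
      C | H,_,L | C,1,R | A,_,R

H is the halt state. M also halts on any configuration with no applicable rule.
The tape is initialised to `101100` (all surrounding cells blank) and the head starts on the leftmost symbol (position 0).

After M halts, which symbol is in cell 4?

1

A | [1]01100_   read 1 → write 1, move R, go to B
B | 1[0]1100_   read 0 → write 1, move R, go to A
A | 11[1]100_   read 1 → write 1, move R, go to B
B | 111[1]00_   read 1 → write 0, move L, go to A
A | 11[1]000_   read 1 → write 1, move R, go to B
B | 111[0]00_   read 0 → write 1, move R, go to A
A | 1111[0]0_   read 0 → write 1, move L, go to B
B | 111[1]10_   read 1 → write 0, move L, go to A
A | 11[1]010_   read 1 → write 1, move R, go to B
B | 111[0]10_   read 0 → write 1, move R, go to A
A | 1111[1]0_   read 1 → write 1, move R, go to B
B | 11111[0]_   read 0 → write 1, move R, go to A
A | 111111[_]   read _ → write _, move L, go to A
A | 11111[1]_   read 1 → write 1, move R, go to B
B | 111111[_]   read _ → write 0, move L, go to H
H | 11111[1]0
Cell 4 holds 1 when M halts.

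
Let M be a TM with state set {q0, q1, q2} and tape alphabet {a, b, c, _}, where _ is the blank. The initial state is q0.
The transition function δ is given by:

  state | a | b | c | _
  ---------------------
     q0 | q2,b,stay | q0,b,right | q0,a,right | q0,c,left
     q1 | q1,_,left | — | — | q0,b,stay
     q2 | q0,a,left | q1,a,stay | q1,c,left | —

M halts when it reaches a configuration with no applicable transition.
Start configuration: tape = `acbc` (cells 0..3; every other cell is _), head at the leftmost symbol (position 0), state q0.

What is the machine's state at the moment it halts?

state=q0 head=0 tape=_[a]cbc_   (q0,a)→(q2,b,stay)
state=q2 head=0 tape=_[b]cbc_   (q2,b)→(q1,a,stay)
state=q1 head=0 tape=_[a]cbc_   (q1,a)→(q1,_,left)
state=q1 head=-1 tape=[_]_cbc_   (q1,_)→(q0,b,stay)
state=q0 head=-1 tape=[b]_cbc_   (q0,b)→(q0,b,right)
state=q0 head=0 tape=b[_]cbc_   (q0,_)→(q0,c,left)
state=q0 head=-1 tape=[b]ccbc_   (q0,b)→(q0,b,right)
state=q0 head=0 tape=b[c]cbc_   (q0,c)→(q0,a,right)
state=q0 head=1 tape=ba[c]bc_   (q0,c)→(q0,a,right)
state=q0 head=2 tape=baa[b]c_   (q0,b)→(q0,b,right)
state=q0 head=3 tape=baab[c]_   (q0,c)→(q0,a,right)
state=q0 head=4 tape=baaba[_]   (q0,_)→(q0,c,left)
state=q0 head=3 tape=baab[a]c   (q0,a)→(q2,b,stay)
state=q2 head=3 tape=baab[b]c   (q2,b)→(q1,a,stay)
state=q1 head=3 tape=baab[a]c   (q1,a)→(q1,_,left)
state=q1 head=2 tape=baa[b]_c
No transition is defined for (q1, b); M halts in state q1.

q1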